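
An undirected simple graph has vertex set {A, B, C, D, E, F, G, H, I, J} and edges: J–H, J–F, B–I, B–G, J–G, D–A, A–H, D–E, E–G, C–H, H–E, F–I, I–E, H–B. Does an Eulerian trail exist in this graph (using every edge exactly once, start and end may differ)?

No

Degrees: A:2, B:3, C:1, D:2, E:4, F:2, G:3, H:5, I:3, J:3
Odd-degree vertices: B, C, G, H, I, J (6 total).
An Eulerian trail requires 0 or 2 odd-degree vertices; here there are 6.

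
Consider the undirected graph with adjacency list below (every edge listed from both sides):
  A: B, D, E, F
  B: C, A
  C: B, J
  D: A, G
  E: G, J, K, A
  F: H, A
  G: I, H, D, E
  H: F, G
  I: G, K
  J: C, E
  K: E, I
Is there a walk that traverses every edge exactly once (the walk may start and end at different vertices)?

Yes

Degrees: A:4, B:2, C:2, D:2, E:4, F:2, G:4, H:2, I:2, J:2, K:2
Odd-degree vertices: none (0 total).
The non-isolated vertices are connected and exactly 0 have odd degree, so an Eulerian trail exists.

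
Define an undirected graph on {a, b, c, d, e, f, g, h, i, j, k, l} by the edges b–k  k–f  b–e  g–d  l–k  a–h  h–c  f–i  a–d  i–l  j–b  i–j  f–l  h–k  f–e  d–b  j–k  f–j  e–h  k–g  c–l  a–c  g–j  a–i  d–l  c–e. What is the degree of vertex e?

Neighbors of e: b, c, f, h.

4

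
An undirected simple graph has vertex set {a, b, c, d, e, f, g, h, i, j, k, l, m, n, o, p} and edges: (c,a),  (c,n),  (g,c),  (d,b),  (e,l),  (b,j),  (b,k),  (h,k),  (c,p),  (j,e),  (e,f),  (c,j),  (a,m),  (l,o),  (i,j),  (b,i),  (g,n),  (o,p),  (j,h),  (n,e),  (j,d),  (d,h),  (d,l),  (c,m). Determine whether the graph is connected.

Yes

A breadth-first search from a visits a, c, m, j, g, p, n, b, e, h, d, i, o, k, f, l — all 16 vertices — so the graph is connected.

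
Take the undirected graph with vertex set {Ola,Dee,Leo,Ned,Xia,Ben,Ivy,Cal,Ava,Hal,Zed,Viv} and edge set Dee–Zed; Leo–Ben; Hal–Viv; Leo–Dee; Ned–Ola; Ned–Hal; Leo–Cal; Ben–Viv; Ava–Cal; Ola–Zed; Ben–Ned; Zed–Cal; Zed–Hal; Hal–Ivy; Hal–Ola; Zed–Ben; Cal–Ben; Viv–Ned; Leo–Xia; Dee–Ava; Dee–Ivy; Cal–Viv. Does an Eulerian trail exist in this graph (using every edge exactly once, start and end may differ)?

No

Degrees: Ola:3, Dee:4, Leo:4, Ned:4, Xia:1, Ben:5, Ivy:2, Cal:5, Ava:2, Hal:5, Zed:5, Viv:4
Odd-degree vertices: Ola, Xia, Ben, Cal, Hal, Zed (6 total).
An Eulerian trail requires 0 or 2 odd-degree vertices; here there are 6.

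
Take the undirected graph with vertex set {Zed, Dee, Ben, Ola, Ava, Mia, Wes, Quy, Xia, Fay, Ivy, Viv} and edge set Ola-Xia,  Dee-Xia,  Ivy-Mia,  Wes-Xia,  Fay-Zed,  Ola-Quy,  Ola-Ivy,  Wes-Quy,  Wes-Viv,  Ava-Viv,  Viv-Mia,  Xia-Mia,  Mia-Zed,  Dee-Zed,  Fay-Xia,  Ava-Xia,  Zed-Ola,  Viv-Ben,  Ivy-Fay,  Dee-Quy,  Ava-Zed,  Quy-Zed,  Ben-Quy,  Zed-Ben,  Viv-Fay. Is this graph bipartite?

No

The cycle Quy-Zed-Ben-Quy has length 3, which is odd, so the graph is not bipartite.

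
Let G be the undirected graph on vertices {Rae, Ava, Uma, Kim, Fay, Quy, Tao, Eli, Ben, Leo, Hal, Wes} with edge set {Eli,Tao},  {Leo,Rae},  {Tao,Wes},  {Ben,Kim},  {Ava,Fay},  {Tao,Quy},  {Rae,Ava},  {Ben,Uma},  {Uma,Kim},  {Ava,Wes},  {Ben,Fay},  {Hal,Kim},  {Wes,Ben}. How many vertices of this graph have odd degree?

8

Degrees: Rae:2, Ava:3, Uma:2, Kim:3, Fay:2, Quy:1, Tao:3, Eli:1, Ben:4, Leo:1, Hal:1, Wes:3
Odd-degree vertices: Ava, Kim, Quy, Tao, Eli, Leo, Hal, Wes.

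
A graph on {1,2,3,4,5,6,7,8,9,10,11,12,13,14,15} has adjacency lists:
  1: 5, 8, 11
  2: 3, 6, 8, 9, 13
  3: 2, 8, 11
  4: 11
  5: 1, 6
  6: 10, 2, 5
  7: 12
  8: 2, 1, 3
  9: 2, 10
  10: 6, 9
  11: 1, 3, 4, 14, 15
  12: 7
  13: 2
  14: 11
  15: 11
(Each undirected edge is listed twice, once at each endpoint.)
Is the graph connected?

No

Component: {7, 12}
Component: {1, 2, 3, 4, 5, 6, 8, 9, 10, 11, 13, 14, 15}
No edge joins these 2 groups, so the graph is disconnected.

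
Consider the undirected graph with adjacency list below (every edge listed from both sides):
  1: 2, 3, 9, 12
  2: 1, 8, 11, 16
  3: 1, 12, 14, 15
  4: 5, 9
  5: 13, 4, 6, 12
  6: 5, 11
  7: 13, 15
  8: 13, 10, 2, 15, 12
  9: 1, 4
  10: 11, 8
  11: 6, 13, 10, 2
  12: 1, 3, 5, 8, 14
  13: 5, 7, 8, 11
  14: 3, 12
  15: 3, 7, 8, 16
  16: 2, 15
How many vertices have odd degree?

Degrees: 1:4, 2:4, 3:4, 4:2, 5:4, 6:2, 7:2, 8:5, 9:2, 10:2, 11:4, 12:5, 13:4, 14:2, 15:4, 16:2
Odd-degree vertices: 8, 12.

2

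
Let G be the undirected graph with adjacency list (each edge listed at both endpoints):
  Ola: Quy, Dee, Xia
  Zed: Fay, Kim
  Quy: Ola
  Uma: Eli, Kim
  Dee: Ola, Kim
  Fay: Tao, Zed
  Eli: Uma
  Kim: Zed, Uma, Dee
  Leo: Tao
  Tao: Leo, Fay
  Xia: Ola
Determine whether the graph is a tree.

Yes

|V| = 11, |E| = 10.
It is connected with exactly 10 edges, hence acyclic — it is a tree.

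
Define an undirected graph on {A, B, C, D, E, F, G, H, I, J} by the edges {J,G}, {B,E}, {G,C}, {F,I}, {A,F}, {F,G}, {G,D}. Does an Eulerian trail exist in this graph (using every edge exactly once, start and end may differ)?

No

Degrees: A:1, B:1, C:1, D:1, E:1, F:3, G:4, H:0, I:1, J:1
Odd-degree vertices: A, B, C, D, E, F, I, J (8 total).
With 8 odd-degree vertices (more than two), no single trail can use every edge.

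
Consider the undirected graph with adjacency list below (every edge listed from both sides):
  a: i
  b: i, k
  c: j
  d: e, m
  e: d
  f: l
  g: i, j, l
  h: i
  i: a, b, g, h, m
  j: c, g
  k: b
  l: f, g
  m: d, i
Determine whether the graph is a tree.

|V| = 13, |E| = 12.
It is connected with exactly 12 edges, hence acyclic — it is a tree.

Yes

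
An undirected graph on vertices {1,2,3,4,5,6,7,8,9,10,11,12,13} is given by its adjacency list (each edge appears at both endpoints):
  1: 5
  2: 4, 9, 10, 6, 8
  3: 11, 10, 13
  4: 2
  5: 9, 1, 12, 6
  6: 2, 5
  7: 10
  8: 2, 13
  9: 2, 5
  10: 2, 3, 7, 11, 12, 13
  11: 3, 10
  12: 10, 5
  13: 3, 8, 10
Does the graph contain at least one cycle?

The graph has 13 vertices, 17 edges, and 1 connected component.
One cycle is 10-2-8-13-3-10.

Yes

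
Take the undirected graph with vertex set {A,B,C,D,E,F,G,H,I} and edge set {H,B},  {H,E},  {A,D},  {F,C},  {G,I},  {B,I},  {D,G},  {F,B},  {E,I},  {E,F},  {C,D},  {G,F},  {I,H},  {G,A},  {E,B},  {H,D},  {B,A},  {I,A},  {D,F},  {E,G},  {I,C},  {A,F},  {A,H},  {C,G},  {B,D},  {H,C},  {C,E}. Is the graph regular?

Degrees: A:6, B:6, C:6, D:6, E:6, F:6, G:6, H:6, I:6
Every vertex has degree 6, so the graph is 6-regular.

Yes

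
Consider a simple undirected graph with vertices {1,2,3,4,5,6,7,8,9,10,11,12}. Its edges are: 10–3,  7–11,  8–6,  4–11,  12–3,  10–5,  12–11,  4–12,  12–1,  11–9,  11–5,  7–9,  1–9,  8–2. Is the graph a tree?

No

|V| = 12, |E| = 14.
It splits into 2 components, so it cannot be a tree.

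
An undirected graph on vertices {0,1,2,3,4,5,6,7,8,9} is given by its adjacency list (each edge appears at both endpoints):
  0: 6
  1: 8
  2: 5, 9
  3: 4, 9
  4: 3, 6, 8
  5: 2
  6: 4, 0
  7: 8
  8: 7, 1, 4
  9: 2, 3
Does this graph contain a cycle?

|V| = 10, |E| = 9, number of components = 1.
A forest on 10 vertices with 1 component has exactly 9 edges, which matches — so no cycle.

No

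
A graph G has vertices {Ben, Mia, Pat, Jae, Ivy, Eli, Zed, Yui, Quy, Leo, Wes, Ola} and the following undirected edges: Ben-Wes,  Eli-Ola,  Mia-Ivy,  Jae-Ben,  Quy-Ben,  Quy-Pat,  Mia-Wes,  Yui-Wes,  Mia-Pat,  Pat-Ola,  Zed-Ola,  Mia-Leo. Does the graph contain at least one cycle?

The graph has 12 vertices, 12 edges, and 1 connected component.
One cycle is Ben-Wes-Mia-Pat-Quy-Ben.

Yes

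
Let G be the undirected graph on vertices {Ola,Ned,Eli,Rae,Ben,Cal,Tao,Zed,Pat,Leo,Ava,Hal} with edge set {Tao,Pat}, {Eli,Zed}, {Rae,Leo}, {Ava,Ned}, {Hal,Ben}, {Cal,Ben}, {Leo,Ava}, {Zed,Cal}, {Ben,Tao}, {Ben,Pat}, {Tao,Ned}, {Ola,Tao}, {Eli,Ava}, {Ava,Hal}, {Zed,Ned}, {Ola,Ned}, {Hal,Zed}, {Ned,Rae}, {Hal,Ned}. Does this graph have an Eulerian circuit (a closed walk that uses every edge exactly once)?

Yes

Degrees: Ola:2, Ned:6, Eli:2, Rae:2, Ben:4, Cal:2, Tao:4, Zed:4, Pat:2, Leo:2, Ava:4, Hal:4
Every vertex has even degree and the edges form a single connected piece, so an Eulerian circuit exists.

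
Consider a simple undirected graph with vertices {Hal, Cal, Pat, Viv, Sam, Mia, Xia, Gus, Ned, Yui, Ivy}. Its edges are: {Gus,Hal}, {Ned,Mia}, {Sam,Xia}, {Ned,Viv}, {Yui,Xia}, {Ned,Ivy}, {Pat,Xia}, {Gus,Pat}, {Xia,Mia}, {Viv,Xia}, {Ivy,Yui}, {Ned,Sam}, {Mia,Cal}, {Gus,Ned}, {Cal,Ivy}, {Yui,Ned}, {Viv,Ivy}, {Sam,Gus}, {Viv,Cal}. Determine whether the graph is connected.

Starting from Hal and exploring outward reaches every vertex (Hal, Gus, Pat, Sam, Ned, Xia, Mia, Ivy, Yui, Viv, Cal); the graph is connected.

Yes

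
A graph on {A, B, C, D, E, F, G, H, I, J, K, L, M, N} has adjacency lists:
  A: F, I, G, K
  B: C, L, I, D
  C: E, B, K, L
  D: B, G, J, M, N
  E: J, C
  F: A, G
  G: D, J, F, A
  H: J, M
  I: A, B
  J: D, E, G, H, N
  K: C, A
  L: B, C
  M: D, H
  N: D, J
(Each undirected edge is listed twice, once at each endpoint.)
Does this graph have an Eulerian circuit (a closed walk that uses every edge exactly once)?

No

Degrees: A:4, B:4, C:4, D:5, E:2, F:2, G:4, H:2, I:2, J:5, K:2, L:2, M:2, N:2
D, J have odd degree; an Eulerian circuit needs every degree to be even, so none exists.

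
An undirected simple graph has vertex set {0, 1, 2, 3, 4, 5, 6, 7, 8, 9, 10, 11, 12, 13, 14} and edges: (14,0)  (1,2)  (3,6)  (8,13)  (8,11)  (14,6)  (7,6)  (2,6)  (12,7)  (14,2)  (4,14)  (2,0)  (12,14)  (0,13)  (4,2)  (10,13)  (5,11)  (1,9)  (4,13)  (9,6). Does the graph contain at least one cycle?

The graph has 15 vertices, 20 edges, and 1 connected component.
Since 20 > 15 - 1, a cycle must exist; for instance 0-13-4-14-2-0.

Yes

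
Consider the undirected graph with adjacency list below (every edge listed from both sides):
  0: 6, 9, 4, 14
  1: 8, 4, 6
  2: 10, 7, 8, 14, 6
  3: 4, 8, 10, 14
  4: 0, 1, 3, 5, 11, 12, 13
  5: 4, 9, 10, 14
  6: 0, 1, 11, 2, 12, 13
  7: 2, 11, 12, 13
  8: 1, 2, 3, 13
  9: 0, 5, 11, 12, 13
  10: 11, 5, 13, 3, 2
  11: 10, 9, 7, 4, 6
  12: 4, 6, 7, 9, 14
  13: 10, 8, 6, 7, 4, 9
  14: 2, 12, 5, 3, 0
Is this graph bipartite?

Yes

Color {4, 6, 7, 8, 9, 10, 14} black and {0, 1, 2, 3, 5, 11, 12, 13} white. No edge joins two same-colored vertices, so the graph is bipartite.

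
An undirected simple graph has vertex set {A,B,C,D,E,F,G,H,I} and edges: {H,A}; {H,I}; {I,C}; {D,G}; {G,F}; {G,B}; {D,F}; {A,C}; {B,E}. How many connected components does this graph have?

Component: {A, C, H, I}
Component: {B, D, E, F, G}

2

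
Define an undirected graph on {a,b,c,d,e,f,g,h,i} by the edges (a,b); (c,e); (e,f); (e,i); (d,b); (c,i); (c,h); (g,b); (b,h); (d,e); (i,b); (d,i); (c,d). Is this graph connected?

Starting from a and exploring outward reaches every vertex (a, b, i, g, d, h, c, e, f); the graph is connected.

Yes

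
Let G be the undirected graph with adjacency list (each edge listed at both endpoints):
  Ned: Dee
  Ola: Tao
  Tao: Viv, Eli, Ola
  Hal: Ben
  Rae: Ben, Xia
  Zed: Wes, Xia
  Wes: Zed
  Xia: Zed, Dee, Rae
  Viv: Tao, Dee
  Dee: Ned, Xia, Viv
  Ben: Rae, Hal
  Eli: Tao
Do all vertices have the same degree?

Degrees: Ned:1, Ola:1, Tao:3, Hal:1, Rae:2, Zed:2, Wes:1, Xia:3, Viv:2, Dee:3, Ben:2, Eli:1
Degrees are not all equal (e.g. deg(Ned)=1 but deg(Tao)=3); not regular.

No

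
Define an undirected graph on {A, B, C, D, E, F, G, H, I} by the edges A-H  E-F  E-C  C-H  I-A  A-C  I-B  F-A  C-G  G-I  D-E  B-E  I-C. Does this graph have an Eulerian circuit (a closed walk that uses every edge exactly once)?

No

Degrees: A:4, B:2, C:5, D:1, E:4, F:2, G:2, H:2, I:4
C, D have odd degree; an Eulerian circuit needs every degree to be even, so none exists.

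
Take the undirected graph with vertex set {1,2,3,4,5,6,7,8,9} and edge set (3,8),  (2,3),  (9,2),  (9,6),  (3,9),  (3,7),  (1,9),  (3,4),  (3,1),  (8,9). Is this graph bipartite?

2-3-9-2 is an odd cycle (length 3), and a bipartite graph can contain only even cycles.

No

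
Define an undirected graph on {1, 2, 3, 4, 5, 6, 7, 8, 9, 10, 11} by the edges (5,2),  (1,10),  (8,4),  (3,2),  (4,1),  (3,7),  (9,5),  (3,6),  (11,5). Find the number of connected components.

2

Component: {1, 4, 8, 10}
Component: {2, 3, 5, 6, 7, 9, 11}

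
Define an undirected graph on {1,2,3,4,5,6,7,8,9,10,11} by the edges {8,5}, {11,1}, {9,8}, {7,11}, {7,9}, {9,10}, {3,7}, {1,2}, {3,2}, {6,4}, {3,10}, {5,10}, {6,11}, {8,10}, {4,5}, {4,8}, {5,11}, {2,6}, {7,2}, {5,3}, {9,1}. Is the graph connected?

Starting from 1 and exploring outward reaches every vertex (1, 2, 11, 9, 6, 7, 3, 5, 8, 10, 4); the graph is connected.

Yes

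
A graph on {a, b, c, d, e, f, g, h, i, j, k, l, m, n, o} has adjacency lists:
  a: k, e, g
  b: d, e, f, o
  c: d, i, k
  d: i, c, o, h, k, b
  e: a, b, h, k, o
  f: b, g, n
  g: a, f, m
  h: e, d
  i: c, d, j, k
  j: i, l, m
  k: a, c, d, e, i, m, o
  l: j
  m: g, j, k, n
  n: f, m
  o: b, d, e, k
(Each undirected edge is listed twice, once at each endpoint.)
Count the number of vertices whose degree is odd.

8

Degrees: a:3, b:4, c:3, d:6, e:5, f:3, g:3, h:2, i:4, j:3, k:7, l:1, m:4, n:2, o:4
Odd-degree vertices: a, c, e, f, g, j, k, l.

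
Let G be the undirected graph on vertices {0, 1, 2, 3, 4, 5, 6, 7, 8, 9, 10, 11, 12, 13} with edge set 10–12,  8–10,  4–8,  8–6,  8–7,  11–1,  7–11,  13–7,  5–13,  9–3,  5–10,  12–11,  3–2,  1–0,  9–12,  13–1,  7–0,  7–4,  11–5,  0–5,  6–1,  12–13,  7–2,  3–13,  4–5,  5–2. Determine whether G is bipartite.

The cycle 4-8-7-4 has length 3, which is odd, so the graph is not bipartite.

No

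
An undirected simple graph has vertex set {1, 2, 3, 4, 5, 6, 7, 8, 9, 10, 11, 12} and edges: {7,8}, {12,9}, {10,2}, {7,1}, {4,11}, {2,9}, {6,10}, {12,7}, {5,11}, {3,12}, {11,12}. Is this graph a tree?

Yes

|V| = 12, |E| = 11.
Connected and |E| = |V| - 1, which characterizes a tree.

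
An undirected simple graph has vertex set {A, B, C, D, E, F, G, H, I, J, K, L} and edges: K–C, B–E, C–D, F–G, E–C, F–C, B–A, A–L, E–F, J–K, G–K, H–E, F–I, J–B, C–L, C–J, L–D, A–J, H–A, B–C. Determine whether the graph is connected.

Yes

A breadth-first search from A visits A, H, L, J, B, E, C, D, K, F, G, I — all 12 vertices — so the graph is connected.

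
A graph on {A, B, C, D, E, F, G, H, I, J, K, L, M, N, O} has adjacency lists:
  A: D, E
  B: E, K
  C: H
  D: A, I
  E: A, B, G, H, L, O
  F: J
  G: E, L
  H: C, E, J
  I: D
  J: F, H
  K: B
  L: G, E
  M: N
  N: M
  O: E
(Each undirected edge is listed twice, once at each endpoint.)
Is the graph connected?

No

Component: {M, N}
Component: {A, B, C, D, E, F, G, H, I, J, K, L, O}
No edge joins these 2 groups, so the graph is disconnected.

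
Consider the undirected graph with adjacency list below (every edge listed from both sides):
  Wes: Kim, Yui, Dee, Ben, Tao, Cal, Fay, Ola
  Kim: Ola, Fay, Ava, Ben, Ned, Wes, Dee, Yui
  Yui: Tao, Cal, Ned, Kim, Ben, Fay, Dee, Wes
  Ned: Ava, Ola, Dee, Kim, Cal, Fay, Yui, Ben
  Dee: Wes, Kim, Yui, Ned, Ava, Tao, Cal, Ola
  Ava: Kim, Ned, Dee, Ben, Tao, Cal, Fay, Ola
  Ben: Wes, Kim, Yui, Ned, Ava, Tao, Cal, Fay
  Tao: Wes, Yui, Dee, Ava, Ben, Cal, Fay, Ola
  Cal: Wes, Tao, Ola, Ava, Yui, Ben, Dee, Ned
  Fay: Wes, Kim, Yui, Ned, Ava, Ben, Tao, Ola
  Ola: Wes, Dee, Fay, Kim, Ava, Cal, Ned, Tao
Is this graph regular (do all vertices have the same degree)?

Yes

Degrees: Wes:8, Kim:8, Yui:8, Ned:8, Dee:8, Ava:8, Ben:8, Tao:8, Cal:8, Fay:8, Ola:8
Every vertex has degree 8, so the graph is 8-regular.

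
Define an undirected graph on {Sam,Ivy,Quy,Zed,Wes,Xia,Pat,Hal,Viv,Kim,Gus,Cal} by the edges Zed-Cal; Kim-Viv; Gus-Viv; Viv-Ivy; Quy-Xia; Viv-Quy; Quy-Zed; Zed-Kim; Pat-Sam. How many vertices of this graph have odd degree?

8

Degrees: Sam:1, Ivy:1, Quy:3, Zed:3, Wes:0, Xia:1, Pat:1, Hal:0, Viv:4, Kim:2, Gus:1, Cal:1
Odd-degree vertices: Sam, Ivy, Quy, Zed, Xia, Pat, Gus, Cal.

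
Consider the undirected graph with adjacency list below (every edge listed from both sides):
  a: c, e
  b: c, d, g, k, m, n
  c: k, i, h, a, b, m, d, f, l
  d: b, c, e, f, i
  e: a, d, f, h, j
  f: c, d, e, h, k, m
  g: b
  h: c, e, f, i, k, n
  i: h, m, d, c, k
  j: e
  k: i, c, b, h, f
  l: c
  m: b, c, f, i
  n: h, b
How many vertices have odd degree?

8

Degrees: a:2, b:6, c:9, d:5, e:5, f:6, g:1, h:6, i:5, j:1, k:5, l:1, m:4, n:2
Odd-degree vertices: c, d, e, g, i, j, k, l.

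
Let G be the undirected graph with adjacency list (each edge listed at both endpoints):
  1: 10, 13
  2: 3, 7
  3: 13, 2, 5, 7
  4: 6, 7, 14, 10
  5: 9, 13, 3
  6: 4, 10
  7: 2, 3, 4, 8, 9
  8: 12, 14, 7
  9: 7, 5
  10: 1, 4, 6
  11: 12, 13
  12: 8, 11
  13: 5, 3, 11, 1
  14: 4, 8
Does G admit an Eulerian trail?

No

Degrees: 1:2, 2:2, 3:4, 4:4, 5:3, 6:2, 7:5, 8:3, 9:2, 10:3, 11:2, 12:2, 13:4, 14:2
Odd-degree vertices: 5, 7, 8, 10 (4 total).
With 4 odd-degree vertices (more than two), no single trail can use every edge.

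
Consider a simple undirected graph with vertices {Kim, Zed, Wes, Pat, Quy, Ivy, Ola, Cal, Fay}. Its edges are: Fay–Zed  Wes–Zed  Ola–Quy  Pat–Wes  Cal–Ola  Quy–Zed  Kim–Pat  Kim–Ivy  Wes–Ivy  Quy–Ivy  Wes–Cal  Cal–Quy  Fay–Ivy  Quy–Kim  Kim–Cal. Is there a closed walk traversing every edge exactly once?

Degrees: Kim:4, Zed:3, Wes:4, Pat:2, Quy:5, Ivy:4, Ola:2, Cal:4, Fay:2
Zed, Quy have odd degree; an Eulerian circuit needs every degree to be even, so none exists.

No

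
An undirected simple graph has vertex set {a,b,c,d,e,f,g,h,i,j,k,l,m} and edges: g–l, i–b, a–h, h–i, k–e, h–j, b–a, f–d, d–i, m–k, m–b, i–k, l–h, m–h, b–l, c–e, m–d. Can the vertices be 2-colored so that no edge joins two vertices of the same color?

Color {b, c, d, g, h, k} black and {a, e, f, i, j, l, m} white. No edge joins two same-colored vertices, so the graph is bipartite.

Yes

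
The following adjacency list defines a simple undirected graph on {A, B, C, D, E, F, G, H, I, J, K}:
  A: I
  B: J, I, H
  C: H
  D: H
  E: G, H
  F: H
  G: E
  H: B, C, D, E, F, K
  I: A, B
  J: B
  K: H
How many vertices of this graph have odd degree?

8

Degrees: A:1, B:3, C:1, D:1, E:2, F:1, G:1, H:6, I:2, J:1, K:1
Odd-degree vertices: A, B, C, D, F, G, J, K.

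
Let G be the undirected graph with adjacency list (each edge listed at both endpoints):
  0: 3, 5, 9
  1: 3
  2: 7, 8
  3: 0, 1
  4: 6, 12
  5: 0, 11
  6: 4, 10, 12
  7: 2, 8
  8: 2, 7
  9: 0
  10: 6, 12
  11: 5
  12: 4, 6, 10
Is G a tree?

No

The graph has 13 vertices and 13 edges.
It splits into 3 components, so it cannot be a tree.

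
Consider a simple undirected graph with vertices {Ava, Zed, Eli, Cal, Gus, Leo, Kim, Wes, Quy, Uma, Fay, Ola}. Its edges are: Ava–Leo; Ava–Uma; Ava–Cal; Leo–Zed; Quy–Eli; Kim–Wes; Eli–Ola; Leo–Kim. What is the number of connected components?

4

Component: {Gus}
Component: {Fay}
Component: {Eli, Quy, Ola}
Component: {Ava, Zed, Cal, Leo, Kim, Wes, Uma}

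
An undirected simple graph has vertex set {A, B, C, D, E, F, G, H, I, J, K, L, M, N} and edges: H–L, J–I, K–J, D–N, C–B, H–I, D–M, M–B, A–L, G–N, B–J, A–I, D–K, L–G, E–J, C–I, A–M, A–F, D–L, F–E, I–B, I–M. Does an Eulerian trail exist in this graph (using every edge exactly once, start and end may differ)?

Yes

Degrees: A:4, B:4, C:2, D:4, E:2, F:2, G:2, H:2, I:6, J:4, K:2, L:4, M:4, N:2
Odd-degree vertices: none (0 total).
With 0 odd-degree vertices and all edges in one connected piece, an Eulerian trail exists.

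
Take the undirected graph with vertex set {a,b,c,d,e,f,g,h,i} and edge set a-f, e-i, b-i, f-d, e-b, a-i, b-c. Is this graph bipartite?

e-b-i-e is an odd cycle (length 3), and a bipartite graph can contain only even cycles.

No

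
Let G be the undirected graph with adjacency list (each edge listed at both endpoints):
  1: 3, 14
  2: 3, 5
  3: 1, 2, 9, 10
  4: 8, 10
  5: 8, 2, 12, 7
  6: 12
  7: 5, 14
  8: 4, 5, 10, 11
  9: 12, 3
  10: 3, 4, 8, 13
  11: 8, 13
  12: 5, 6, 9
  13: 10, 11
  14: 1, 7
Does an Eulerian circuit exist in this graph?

No

Degrees: 1:2, 2:2, 3:4, 4:2, 5:4, 6:1, 7:2, 8:4, 9:2, 10:4, 11:2, 12:3, 13:2, 14:2
6, 12 have odd degree; an Eulerian circuit needs every degree to be even, so none exists.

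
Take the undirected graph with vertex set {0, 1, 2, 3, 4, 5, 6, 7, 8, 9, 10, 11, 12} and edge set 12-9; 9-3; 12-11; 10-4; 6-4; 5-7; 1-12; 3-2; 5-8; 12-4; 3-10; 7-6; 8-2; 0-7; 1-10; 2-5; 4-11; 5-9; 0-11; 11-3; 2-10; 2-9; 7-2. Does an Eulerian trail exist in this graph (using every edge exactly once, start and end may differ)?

Yes

Degrees: 0:2, 1:2, 2:6, 3:4, 4:4, 5:4, 6:2, 7:4, 8:2, 9:4, 10:4, 11:4, 12:4
Odd-degree vertices: none (0 total).
With 0 odd-degree vertices and all edges in one connected piece, an Eulerian trail exists.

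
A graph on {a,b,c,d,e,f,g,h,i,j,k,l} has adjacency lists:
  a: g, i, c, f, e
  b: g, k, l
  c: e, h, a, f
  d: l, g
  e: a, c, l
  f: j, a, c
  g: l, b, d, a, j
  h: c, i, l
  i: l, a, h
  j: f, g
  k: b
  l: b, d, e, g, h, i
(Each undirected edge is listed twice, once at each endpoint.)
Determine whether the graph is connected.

Starting from a and exploring outward reaches every vertex (a, g, i, f, c, e, b, j, d, l, h, k); the graph is connected.

Yes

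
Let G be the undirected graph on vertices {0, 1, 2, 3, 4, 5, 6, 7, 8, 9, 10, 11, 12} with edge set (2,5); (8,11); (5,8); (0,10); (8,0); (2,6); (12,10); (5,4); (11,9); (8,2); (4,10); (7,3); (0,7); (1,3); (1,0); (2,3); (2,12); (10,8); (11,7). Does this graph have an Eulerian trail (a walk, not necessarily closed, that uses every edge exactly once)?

No

Degrees: 0:4, 1:2, 2:5, 3:3, 4:2, 5:3, 6:1, 7:3, 8:5, 9:1, 10:4, 11:3, 12:2
Odd-degree vertices: 2, 3, 5, 6, 7, 8, 9, 11 (8 total).
An Eulerian trail requires 0 or 2 odd-degree vertices; here there are 8.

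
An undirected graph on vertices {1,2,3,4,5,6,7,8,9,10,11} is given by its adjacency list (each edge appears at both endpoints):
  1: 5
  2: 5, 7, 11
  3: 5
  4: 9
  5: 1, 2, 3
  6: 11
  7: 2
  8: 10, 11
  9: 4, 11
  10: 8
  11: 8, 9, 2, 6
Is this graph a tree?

Yes

The graph has 11 vertices and 10 edges.
It is connected with exactly 10 edges, hence acyclic — it is a tree.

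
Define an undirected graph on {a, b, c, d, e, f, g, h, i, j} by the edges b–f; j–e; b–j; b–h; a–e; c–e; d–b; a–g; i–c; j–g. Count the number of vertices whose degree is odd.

Degrees: a:2, b:4, c:2, d:1, e:3, f:1, g:2, h:1, i:1, j:3
Odd-degree vertices: d, e, f, h, i, j.

6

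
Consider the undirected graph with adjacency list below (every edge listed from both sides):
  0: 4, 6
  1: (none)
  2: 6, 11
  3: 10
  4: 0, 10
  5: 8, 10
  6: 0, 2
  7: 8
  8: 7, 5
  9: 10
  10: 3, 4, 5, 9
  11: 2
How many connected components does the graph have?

Component: {1}
Component: {0, 2, 3, 4, 5, 6, 7, 8, 9, 10, 11}

2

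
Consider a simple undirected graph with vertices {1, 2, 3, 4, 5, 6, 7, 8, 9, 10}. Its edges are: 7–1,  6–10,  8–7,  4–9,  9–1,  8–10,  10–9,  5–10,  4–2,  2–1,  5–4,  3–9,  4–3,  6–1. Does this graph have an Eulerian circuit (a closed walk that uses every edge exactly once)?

Yes

Degrees: 1:4, 2:2, 3:2, 4:4, 5:2, 6:2, 7:2, 8:2, 9:4, 10:4
Every vertex has even degree and the edges form a single connected piece, so an Eulerian circuit exists.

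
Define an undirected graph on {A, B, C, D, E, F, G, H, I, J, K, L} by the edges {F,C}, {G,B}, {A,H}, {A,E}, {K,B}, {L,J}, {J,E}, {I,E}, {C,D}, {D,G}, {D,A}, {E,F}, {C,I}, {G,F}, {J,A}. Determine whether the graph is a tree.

|V| = 12, |E| = 15.
A tree on 12 vertices has exactly 11 edges; this graph has 15, so it contains a cycle and is not a tree.

No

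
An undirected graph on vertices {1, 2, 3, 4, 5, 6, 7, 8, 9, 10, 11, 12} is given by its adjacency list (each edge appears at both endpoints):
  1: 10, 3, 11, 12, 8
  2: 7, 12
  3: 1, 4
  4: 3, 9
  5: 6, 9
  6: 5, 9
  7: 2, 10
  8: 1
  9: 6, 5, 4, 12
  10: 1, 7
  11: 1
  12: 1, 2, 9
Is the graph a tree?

No

|V| = 12, |E| = 14.
A tree on 12 vertices has exactly 11 edges; this graph has 14, so it contains a cycle and is not a tree.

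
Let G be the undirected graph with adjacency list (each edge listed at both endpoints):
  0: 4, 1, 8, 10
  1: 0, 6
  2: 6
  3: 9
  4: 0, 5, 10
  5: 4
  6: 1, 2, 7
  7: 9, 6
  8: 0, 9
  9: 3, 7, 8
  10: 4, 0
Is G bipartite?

No

4-0-10-4 is an odd cycle (length 3), and a bipartite graph can contain only even cycles.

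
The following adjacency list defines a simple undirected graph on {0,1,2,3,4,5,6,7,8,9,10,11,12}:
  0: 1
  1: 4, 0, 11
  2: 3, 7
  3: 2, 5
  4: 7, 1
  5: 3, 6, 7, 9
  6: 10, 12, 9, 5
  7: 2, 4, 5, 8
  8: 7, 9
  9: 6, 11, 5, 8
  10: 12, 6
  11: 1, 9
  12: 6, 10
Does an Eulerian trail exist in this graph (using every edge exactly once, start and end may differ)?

Degrees: 0:1, 1:3, 2:2, 3:2, 4:2, 5:4, 6:4, 7:4, 8:2, 9:4, 10:2, 11:2, 12:2
Odd-degree vertices: 0, 1 (2 total).
With 2 odd-degree vertices and all edges in one connected piece, an Eulerian trail exists (from 0 to 1).

Yes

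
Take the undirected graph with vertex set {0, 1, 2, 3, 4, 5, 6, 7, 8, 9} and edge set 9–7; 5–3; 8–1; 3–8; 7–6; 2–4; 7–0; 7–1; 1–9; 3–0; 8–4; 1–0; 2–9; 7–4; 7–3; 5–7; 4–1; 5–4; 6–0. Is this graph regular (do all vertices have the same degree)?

No

Degrees: 0:4, 1:5, 2:2, 3:4, 4:5, 5:3, 6:2, 7:7, 8:3, 9:3
Vertex 2 has degree 2 while 7 has degree 7, so the graph is not regular.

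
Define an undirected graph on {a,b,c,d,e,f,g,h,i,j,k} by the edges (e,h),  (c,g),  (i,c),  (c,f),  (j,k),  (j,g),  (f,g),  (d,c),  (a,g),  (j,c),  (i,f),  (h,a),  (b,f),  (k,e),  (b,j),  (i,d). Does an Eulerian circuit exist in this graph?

Degrees: a:2, b:2, c:5, d:2, e:2, f:4, g:4, h:2, i:3, j:4, k:2
c, i have odd degree; an Eulerian circuit needs every degree to be even, so none exists.

No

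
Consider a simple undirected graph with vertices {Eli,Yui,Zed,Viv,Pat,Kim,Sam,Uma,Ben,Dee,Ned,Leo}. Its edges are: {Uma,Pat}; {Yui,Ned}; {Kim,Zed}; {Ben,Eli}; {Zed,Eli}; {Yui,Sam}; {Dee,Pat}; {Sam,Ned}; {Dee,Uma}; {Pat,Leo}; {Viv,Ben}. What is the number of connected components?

3

Component: {Yui, Sam, Ned}
Component: {Pat, Uma, Dee, Leo}
Component: {Eli, Zed, Viv, Kim, Ben}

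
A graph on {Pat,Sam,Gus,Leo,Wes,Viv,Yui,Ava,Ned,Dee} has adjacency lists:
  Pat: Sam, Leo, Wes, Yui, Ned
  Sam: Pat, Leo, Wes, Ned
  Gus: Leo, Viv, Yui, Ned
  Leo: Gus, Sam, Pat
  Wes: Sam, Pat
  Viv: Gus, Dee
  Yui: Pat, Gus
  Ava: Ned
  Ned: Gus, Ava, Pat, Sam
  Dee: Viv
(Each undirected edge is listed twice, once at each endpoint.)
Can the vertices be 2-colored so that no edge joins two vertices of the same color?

The cycle Sam-Pat-Ned-Sam has length 3, which is odd, so the graph is not bipartite.

No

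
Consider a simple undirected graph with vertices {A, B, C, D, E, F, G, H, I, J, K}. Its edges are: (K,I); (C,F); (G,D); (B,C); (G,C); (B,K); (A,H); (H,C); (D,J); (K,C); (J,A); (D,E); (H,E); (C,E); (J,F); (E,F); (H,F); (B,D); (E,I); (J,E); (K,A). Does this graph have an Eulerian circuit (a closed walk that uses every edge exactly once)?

Degrees: A:3, B:3, C:6, D:4, E:6, F:4, G:2, H:4, I:2, J:4, K:4
A, B have odd degree; an Eulerian circuit needs every degree to be even, so none exists.

No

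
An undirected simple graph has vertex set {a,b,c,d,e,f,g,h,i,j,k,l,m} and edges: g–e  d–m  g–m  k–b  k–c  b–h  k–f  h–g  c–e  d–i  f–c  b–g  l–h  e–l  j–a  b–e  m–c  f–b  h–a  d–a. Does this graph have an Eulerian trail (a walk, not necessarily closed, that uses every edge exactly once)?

No

Degrees: a:3, b:5, c:4, d:3, e:4, f:3, g:4, h:4, i:1, j:1, k:3, l:2, m:3
Odd-degree vertices: a, b, d, f, i, j, k, m (8 total).
With 8 odd-degree vertices (more than two), no single trail can use every edge.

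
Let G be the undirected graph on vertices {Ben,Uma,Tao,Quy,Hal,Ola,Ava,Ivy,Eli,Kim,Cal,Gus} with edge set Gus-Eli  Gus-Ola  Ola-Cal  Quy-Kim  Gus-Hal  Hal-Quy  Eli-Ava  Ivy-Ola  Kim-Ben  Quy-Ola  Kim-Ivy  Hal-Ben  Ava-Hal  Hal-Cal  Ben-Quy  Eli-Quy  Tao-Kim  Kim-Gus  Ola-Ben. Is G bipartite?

No

The cycle Quy-Ben-Hal-Quy has length 3, which is odd, so the graph is not bipartite.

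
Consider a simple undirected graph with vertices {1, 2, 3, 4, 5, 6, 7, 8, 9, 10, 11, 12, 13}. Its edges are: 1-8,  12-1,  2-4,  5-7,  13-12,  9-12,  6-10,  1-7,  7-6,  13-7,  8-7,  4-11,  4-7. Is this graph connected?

Component: {3}
Component: {1, 2, 4, 5, 6, 7, 8, 9, 10, 11, 12, 13}
There are 2 separate components, so the graph is not connected.

No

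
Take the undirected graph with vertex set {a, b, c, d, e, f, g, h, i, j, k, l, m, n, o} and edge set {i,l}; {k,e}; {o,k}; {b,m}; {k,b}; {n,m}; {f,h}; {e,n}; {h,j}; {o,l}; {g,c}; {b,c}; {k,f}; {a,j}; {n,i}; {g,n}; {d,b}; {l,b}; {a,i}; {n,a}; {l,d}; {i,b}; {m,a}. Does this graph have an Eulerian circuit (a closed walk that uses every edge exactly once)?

Degrees: a:4, b:6, c:2, d:2, e:2, f:2, g:2, h:2, i:4, j:2, k:4, l:4, m:3, n:5, o:2
Vertices with odd degree: m, n. An Eulerian circuit requires all degrees even.

No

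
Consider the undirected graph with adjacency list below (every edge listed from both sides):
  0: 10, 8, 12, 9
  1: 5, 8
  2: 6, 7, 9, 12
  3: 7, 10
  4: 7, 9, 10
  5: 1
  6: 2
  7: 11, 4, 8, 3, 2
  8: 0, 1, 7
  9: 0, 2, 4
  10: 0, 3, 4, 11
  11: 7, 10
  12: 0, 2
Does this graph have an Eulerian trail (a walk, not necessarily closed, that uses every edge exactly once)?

Degrees: 0:4, 1:2, 2:4, 3:2, 4:3, 5:1, 6:1, 7:5, 8:3, 9:3, 10:4, 11:2, 12:2
Odd-degree vertices: 4, 5, 6, 7, 8, 9 (6 total).
An Eulerian trail requires 0 or 2 odd-degree vertices; here there are 6.

No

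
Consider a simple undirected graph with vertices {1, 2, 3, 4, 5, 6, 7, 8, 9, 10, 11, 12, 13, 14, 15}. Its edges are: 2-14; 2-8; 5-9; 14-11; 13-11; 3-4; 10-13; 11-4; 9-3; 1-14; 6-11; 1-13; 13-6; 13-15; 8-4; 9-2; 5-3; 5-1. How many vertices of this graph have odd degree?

10

Degrees: 1:3, 2:3, 3:3, 4:3, 5:3, 6:2, 7:0, 8:2, 9:3, 10:1, 11:4, 12:0, 13:5, 14:3, 15:1
Odd-degree vertices: 1, 2, 3, 4, 5, 9, 10, 13, 14, 15.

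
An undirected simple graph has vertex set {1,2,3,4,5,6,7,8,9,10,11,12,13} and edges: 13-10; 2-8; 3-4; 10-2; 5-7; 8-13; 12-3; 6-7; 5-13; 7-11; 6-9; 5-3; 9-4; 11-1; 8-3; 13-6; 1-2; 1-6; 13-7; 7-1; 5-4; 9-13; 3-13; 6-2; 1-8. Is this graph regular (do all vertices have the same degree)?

No

Degrees: 1:5, 2:4, 3:5, 4:3, 5:4, 6:5, 7:5, 8:4, 9:3, 10:2, 11:2, 12:1, 13:7
Vertex 12 has degree 1 while 13 has degree 7, so the graph is not regular.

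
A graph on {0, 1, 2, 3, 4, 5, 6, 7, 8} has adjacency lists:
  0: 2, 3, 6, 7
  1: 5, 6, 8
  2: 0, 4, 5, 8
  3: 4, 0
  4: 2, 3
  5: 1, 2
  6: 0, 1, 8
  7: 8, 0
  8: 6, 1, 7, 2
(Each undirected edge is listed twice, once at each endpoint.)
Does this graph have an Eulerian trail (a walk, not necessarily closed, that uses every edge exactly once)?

Degrees: 0:4, 1:3, 2:4, 3:2, 4:2, 5:2, 6:3, 7:2, 8:4
Odd-degree vertices: 1, 6 (2 total).
With 2 odd-degree vertices and all edges in one connected piece, an Eulerian trail exists (from 1 to 6).

Yes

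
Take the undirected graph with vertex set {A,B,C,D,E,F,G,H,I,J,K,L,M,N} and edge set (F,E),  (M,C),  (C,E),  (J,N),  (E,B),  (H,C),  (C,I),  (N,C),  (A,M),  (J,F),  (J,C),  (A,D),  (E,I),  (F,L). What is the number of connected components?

Component: {G}
Component: {K}
Component: {A, B, C, D, E, F, H, I, J, L, M, N}

3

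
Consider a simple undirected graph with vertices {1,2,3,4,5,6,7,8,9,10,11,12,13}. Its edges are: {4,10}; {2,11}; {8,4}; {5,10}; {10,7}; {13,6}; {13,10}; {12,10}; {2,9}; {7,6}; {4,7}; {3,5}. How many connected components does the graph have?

Component: {1}
Component: {2, 9, 11}
Component: {3, 4, 5, 6, 7, 8, 10, 12, 13}

3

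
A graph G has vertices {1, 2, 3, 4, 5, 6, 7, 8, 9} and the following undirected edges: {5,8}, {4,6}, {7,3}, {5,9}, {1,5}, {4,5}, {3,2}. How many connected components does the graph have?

2

Component: {2, 3, 7}
Component: {1, 4, 5, 6, 8, 9}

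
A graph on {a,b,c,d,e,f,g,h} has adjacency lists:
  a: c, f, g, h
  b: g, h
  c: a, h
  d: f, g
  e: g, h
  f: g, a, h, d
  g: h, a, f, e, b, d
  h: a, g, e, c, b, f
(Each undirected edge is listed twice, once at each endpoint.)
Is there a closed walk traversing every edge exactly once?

Degrees: a:4, b:2, c:2, d:2, e:2, f:4, g:6, h:6
All degrees are even and the non-isolated vertices are connected — an Eulerian circuit exists.

Yes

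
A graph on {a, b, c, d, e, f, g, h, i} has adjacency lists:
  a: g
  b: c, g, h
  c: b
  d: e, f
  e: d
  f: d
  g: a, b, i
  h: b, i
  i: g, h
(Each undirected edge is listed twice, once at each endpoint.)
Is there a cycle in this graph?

Yes

|V| = 9, |E| = 8, number of components = 2.
One cycle is g-b-h-i-g.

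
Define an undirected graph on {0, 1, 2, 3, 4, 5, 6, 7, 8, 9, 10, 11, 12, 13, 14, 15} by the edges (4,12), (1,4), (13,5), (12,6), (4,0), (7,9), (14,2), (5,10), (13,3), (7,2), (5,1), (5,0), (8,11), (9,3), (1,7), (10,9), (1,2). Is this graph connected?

Component: {15}
Component: {8, 11}
Component: {0, 1, 2, 3, 4, 5, 6, 7, 9, 10, 12, 13, 14}
No edge joins these 3 groups, so the graph is disconnected.

No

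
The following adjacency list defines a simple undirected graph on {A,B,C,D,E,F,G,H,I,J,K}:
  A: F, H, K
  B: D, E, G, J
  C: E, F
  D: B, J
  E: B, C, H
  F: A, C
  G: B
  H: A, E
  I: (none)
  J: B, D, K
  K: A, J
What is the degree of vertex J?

Neighbors of J: B, D, K.

3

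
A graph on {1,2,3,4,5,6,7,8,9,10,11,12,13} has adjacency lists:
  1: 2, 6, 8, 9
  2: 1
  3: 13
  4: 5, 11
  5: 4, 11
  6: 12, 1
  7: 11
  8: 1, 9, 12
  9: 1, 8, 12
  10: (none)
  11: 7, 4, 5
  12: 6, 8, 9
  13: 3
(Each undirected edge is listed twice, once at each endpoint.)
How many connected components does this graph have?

Component: {10}
Component: {3, 13}
Component: {4, 5, 7, 11}
Component: {1, 2, 6, 8, 9, 12}

4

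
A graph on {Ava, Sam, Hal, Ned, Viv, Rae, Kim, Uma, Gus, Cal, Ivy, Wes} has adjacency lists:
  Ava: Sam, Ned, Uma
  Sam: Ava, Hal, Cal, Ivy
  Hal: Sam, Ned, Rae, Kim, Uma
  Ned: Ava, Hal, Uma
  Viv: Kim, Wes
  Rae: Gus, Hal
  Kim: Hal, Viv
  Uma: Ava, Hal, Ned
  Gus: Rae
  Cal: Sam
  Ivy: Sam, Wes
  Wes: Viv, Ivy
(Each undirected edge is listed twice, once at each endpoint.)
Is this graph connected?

A breadth-first search from Ava visits Ava, Sam, Ned, Uma, Ivy, Hal, Cal, Wes, Rae, Kim, Viv, Gus — all 12 vertices — so the graph is connected.

Yes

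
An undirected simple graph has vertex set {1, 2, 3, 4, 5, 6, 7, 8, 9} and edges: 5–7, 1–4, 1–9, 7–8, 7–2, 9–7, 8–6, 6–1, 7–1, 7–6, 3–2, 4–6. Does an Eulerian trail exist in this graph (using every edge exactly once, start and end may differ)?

Degrees: 1:4, 2:2, 3:1, 4:2, 5:1, 6:4, 7:6, 8:2, 9:2
Odd-degree vertices: 3, 5 (2 total).
The non-isolated vertices are connected and exactly 2 have odd degree, so an Eulerian trail exists (from 3 to 5).

Yes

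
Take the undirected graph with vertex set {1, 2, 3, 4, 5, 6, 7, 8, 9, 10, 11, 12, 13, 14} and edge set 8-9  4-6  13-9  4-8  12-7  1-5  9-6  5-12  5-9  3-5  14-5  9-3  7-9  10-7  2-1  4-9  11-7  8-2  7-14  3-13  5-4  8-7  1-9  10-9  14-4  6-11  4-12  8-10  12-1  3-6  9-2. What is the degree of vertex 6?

4

Neighbors of 6: 3, 4, 9, 11.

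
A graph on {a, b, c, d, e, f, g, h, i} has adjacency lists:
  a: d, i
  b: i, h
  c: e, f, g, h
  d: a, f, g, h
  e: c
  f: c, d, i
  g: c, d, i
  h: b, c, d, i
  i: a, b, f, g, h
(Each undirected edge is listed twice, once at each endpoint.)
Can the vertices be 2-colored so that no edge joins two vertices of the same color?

No

b-h-i-b is an odd cycle (length 3), and a bipartite graph can contain only even cycles.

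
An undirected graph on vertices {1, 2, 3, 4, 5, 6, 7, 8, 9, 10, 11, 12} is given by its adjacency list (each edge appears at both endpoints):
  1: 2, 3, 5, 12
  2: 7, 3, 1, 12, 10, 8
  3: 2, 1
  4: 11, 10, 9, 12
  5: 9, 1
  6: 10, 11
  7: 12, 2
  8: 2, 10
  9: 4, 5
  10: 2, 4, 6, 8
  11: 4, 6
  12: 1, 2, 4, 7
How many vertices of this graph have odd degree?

Degrees: 1:4, 2:6, 3:2, 4:4, 5:2, 6:2, 7:2, 8:2, 9:2, 10:4, 11:2, 12:4
Odd-degree vertices: none.

0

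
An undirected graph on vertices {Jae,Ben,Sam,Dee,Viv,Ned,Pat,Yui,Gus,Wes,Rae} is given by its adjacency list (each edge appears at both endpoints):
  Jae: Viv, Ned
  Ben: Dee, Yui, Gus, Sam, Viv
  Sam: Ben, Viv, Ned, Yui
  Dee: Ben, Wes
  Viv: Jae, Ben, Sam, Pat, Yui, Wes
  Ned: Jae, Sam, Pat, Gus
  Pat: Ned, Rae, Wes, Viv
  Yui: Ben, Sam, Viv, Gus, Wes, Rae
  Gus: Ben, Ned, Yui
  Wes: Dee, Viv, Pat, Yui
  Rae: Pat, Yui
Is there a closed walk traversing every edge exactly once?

Degrees: Jae:2, Ben:5, Sam:4, Dee:2, Viv:6, Ned:4, Pat:4, Yui:6, Gus:3, Wes:4, Rae:2
Vertices with odd degree: Ben, Gus. An Eulerian circuit requires all degrees even.

No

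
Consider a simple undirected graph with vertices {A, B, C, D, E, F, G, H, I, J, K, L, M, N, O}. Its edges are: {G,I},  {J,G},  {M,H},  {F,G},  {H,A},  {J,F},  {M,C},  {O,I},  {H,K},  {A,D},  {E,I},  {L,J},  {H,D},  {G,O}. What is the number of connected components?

4

Component: {B}
Component: {N}
Component: {A, C, D, H, K, M}
Component: {E, F, G, I, J, L, O}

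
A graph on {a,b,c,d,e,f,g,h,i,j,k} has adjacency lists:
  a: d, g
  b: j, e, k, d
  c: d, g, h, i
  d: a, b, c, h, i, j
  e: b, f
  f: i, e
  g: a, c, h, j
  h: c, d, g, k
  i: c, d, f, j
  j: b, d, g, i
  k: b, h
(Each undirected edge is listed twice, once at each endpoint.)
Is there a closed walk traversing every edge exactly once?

Yes

Degrees: a:2, b:4, c:4, d:6, e:2, f:2, g:4, h:4, i:4, j:4, k:2
Every vertex has even degree and the edges form a single connected piece, so an Eulerian circuit exists.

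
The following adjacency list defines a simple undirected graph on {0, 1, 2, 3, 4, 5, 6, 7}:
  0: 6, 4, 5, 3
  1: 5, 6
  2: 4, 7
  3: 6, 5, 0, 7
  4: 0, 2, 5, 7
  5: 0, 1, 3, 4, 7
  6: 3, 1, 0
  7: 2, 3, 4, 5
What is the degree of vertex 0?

Neighbors of 0: 3, 4, 5, 6.

4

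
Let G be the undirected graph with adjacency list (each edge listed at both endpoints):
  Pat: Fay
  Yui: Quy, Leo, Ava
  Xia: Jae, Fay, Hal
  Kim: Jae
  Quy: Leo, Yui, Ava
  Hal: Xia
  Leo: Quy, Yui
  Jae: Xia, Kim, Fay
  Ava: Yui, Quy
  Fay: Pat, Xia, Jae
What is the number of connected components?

Component: {Yui, Quy, Leo, Ava}
Component: {Pat, Xia, Kim, Hal, Jae, Fay}

2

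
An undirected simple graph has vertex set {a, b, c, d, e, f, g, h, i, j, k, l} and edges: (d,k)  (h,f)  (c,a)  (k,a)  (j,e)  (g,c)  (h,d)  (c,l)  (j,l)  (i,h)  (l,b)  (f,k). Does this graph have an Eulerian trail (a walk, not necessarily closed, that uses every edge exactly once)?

No

Degrees: a:2, b:1, c:3, d:2, e:1, f:2, g:1, h:3, i:1, j:2, k:3, l:3
Odd-degree vertices: b, c, e, g, h, i, k, l (8 total).
With 8 odd-degree vertices (more than two), no single trail can use every edge.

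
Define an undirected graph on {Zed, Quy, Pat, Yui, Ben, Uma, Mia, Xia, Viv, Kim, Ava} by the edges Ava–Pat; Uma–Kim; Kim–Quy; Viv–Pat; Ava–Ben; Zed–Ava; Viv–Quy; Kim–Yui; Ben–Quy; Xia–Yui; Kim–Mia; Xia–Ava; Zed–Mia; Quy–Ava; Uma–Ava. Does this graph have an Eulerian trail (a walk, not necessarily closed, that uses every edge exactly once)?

Yes

Degrees: Zed:2, Quy:4, Pat:2, Yui:2, Ben:2, Uma:2, Mia:2, Xia:2, Viv:2, Kim:4, Ava:6
Odd-degree vertices: none (0 total).
With 0 odd-degree vertices and all edges in one connected piece, an Eulerian trail exists.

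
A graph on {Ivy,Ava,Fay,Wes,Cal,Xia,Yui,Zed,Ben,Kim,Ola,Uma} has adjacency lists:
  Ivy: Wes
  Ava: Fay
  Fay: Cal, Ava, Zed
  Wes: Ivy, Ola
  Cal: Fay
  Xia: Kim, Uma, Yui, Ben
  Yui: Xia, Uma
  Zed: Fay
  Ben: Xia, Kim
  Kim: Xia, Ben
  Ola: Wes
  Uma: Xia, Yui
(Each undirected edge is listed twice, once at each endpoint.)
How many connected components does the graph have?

Component: {Ivy, Wes, Ola}
Component: {Ava, Fay, Cal, Zed}
Component: {Xia, Yui, Ben, Kim, Uma}

3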